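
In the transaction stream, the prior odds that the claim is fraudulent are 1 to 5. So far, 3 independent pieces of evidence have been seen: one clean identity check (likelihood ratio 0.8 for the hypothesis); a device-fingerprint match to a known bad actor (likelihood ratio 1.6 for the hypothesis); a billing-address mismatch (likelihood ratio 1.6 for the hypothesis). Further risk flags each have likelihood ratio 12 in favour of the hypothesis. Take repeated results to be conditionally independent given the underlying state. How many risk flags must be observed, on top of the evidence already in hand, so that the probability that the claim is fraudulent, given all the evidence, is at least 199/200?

3

Prior odds = 0.2.
Combined Bayes factor of the evidence already in hand = 0.8 × 1.6 × 1.6 = 2.048.
Odds after that evidence = 0.2 × 2.048 = 0.4096.
Target odds = 0.995/0.005 = 199.
Need 12ⁿ ≥ 199 ÷ 0.4096 = 124375/256.
12² = 144 falls short of 124375/256 but 12³ = 1728 reaches it, so n = 3.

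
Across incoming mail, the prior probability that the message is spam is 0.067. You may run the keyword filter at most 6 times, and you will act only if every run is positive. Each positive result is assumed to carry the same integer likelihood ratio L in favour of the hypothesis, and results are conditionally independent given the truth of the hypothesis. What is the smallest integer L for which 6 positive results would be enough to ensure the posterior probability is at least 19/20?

3

Prior odds = 0.067/0.933 = 67/933.
Target odds = 0.95/0.05 = 19.
Need L⁶ ≥ 19 ÷ (67/933) = 17727/67.
2⁶ = 64 < 17727/67 ≤ 729 = 3⁶, so L = 3.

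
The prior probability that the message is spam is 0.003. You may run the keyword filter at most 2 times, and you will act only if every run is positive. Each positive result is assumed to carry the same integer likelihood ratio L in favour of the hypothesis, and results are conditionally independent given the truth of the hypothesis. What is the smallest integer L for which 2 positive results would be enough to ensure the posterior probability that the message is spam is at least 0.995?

Prior odds = 0.003/0.997 = 3/997.
Target odds = 0.995/0.005 = 199.
Need L² ≥ 199 ÷ (3/997) = 198403/3.
257² = 66049 < 198403/3 ≤ 66564 = 258², so L = 258.

258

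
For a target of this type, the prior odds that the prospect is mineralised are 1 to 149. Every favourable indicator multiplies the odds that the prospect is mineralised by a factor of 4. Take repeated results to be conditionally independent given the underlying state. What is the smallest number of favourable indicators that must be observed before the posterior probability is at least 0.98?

Prior odds = 1/149.
Likelihood ratio per favourable indicator = 4.
Target posterior odds = 0.98/0.02 = 49.
Require 4ⁿ ≥ 49 ÷ (1/149) = 7301.
4⁶ = 4096 falls short of 7301 but 4⁷ = 16384 reaches it, so n = 7.

7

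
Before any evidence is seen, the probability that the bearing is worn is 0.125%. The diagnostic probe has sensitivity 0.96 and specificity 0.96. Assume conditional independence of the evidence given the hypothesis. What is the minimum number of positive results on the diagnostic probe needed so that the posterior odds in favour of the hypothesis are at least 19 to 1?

4

Prior odds: 0.00125 ÷ 0.99875 = 1/799.
False-positive rate = 1 − 0.96 = 0.04; likelihood ratio of a positive = 0.96/0.04 = 24.
Target odds = 19.
Require 24ⁿ ≥ 19 ÷ (1/799) = 15181.
24³ = 13824 falls short of 15181 but 24⁴ = 331776 reaches it, so n = 4.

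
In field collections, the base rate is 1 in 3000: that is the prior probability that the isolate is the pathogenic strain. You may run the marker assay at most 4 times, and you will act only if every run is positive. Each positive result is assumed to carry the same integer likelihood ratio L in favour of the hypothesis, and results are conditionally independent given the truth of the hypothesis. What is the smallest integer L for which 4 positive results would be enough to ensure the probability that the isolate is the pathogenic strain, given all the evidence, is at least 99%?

24

Prior odds = (1/3000)/(2999/3000) = 1/2999.
Target odds = 0.99/0.01 = 99.
Need L⁴ ≥ 99 ÷ (1/2999) = 296901.
23⁴ = 279841 < 296901 ≤ 331776 = 24⁴, so L = 24.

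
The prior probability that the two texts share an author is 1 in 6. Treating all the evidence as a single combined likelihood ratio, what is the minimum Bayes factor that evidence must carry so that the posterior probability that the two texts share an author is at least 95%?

Prior odds = (1/6)/(5/6) = 0.2.
Target odds = 0.95/0.05 = 19.
Required Bayes factor = 19 ÷ 0.2 = 95.

95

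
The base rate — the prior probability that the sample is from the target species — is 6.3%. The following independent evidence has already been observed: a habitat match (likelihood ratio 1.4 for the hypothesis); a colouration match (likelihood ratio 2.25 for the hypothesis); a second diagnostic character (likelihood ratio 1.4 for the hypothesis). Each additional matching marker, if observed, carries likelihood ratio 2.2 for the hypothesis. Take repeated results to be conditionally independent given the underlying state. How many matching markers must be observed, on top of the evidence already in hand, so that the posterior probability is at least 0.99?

8

Prior odds = 0.063/0.937 = 63/937.
Combined Bayes factor of the evidence already in hand = 1.4 × 2.25 × 1.4 = 4.41.
Odds after that evidence = (63/937) × 4.41 = 27783/93700.
Target odds = 0.99/0.01 = 99.
Need 2.2ⁿ ≥ 99 ÷ (27783/93700) = 1030700/3087.
2.2⁷ = 19487171/78125 falls short of 1030700/3087 but 2.2⁸ = 214358881/390625 reaches it, so n = 8.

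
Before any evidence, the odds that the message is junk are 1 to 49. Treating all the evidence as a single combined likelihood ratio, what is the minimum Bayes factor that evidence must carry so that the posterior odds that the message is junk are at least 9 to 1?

441

Prior odds = 1/49.
Target odds = 9.
Required Bayes factor = 9 ÷ (1/49) = 441.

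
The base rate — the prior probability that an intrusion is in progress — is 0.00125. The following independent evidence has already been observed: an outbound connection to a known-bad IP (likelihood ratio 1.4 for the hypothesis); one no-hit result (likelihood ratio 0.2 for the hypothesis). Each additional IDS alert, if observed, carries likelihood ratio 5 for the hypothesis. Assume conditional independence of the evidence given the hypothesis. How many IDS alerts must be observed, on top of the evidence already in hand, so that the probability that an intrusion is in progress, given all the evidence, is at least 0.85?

Prior odds = 0.00125/0.99875 = 1/799.
Combined Bayes factor of the evidence already in hand = 1.4 × 0.2 = 0.28.
Odds after that evidence = (1/799) × 0.28 = 7/19975.
Target odds = 0.85/0.15 = 17/3.
Need 5ⁿ ≥ 17/3 ÷ (7/19975) = 339575/21.
5⁶ = 15625 falls short of 339575/21 but 5⁷ = 78125 reaches it, so n = 7.

7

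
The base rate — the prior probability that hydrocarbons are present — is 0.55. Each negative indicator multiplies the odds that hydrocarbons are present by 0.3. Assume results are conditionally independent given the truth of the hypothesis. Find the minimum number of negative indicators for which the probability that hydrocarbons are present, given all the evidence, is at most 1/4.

2

Prior odds = 0.55/0.45 = 11/9.
Likelihood ratio per negative indicator = 0.3.
Target odds: 0.25 ÷ 0.75 = 1/3.
Require 0.3ⁿ ≤ 1/3 ÷ (11/9) = 3/11.
0.3¹ = 0.3 is still above 3/11 but 0.3² = 0.09 is at or below it, so n = 2.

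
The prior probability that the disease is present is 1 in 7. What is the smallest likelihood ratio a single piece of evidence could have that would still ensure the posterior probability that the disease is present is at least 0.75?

Prior odds = (1/7)/(6/7) = 1/6.
Target odds = 0.75/0.25 = 3.
Required Bayes factor = 3 ÷ (1/6) = 18.

18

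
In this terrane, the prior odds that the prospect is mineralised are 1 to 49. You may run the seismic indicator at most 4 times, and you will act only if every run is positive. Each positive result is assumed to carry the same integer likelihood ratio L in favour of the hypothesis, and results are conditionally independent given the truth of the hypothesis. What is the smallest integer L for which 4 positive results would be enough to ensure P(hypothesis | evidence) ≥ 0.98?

Prior odds = 1/49.
Target odds = 0.98/0.02 = 49.
Need L⁴ ≥ 49 ÷ (1/49) = 2401.
6⁴ = 1296 < 2401 ≤ 2401 = 7⁴, so L = 7.

7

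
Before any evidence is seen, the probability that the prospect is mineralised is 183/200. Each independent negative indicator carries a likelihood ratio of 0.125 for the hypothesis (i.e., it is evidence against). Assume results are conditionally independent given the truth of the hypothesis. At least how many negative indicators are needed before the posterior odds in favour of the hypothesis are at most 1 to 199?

4

Prior odds: 0.915 ÷ 0.085 = 183/17.
Likelihood ratio per negative indicator = 0.125.
Target odds = 1/199.
Need (183/17) × 0.125ⁿ ≤ 1/199, i.e. 0.125ⁿ ≤ 17/36417.
0.125³ = 0.001953125 is still above 17/36417 but 0.125⁴ = 1/4096 is at or below it, so n = 4.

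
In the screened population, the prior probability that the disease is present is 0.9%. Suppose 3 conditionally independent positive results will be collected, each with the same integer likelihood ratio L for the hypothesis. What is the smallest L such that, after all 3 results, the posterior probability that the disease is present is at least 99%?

23

Prior odds = 0.009/0.991 = 9/991.
Target odds = 0.99/0.01 = 99.
Need L³ ≥ 99 ÷ (9/991) = 10901.
22³ = 10648 < 10901 ≤ 12167 = 23³, so L = 23.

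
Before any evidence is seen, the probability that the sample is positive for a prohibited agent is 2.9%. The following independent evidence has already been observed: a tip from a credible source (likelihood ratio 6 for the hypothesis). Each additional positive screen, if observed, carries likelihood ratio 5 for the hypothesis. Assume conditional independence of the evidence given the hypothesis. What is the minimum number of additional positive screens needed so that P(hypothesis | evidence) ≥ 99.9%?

6

Prior odds = 0.029/0.971 = 29/971.
Bayes factor of the evidence already in hand = 6.
Odds after that evidence = (29/971) × 6 = 174/971.
Target odds = 0.999/0.001 = 999.
Need 5ⁿ ≥ 999 ÷ (174/971) = 323343/58.
5⁵ = 3125 falls short of 323343/58 but 5⁶ = 15625 reaches it, so n = 6.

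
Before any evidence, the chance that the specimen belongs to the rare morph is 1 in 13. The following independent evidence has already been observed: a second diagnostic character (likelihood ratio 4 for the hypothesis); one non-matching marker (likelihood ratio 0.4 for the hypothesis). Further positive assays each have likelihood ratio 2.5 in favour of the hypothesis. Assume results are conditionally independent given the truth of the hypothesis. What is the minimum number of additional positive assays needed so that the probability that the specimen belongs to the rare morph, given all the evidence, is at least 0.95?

Prior odds = (1/13)/(12/13) = 1/12.
Combined Bayes factor of the evidence already in hand = 4 × 0.4 = 1.6.
Odds after that evidence = (1/12) × 1.6 = 2/15.
Target odds = 0.95/0.05 = 19.
Need 2.5ⁿ ≥ 19 ÷ (2/15) = 142.5.
2.5⁵ = 97.65625 falls short of 142.5 but 2.5⁶ = 244.140625 reaches it, so n = 6.

6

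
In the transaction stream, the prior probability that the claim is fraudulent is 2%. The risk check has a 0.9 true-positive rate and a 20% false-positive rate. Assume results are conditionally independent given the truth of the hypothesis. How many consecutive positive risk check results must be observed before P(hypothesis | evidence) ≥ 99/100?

Prior odds: 0.02 ÷ 0.98 = 1/49.
Likelihood ratio of a positive result = 0.9/0.2 = 4.5.
Target odds: 0.99 ÷ 0.01 = 99.
Need (1/49) × 4.5ⁿ ≥ 99, i.e. 4.5ⁿ ≥ 4851.
4.5⁵ = 1845.28125 falls short of 4851 but 4.5⁶ = 8303.765625 reaches it, so n = 6.

6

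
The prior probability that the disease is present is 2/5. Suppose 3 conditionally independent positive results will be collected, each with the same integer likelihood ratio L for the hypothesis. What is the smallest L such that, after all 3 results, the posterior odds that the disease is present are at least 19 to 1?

Prior odds = 0.4/0.6 = 2/3.
Target odds = 19.
Need L³ ≥ 19 ÷ (2/3) = 28.5.
3³ = 27 < 28.5 ≤ 64 = 4³, so L = 4.

4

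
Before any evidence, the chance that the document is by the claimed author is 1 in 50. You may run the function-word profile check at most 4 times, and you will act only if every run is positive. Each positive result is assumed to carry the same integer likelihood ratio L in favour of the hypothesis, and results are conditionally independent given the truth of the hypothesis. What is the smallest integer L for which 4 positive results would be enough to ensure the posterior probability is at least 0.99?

Prior odds = 0.02/0.98 = 1/49.
Target odds = 0.99/0.01 = 99.
Need L⁴ ≥ 99 ÷ (1/49) = 4851.
8⁴ = 4096 < 4851 ≤ 6561 = 9⁴, so L = 9.

9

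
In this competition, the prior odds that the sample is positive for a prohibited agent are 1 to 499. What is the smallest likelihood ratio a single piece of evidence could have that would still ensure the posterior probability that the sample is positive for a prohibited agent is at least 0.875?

3493

Prior odds = 1/499.
Target odds = 0.875/0.125 = 7.
Required Bayes factor = 7 ÷ (1/499) = 3493.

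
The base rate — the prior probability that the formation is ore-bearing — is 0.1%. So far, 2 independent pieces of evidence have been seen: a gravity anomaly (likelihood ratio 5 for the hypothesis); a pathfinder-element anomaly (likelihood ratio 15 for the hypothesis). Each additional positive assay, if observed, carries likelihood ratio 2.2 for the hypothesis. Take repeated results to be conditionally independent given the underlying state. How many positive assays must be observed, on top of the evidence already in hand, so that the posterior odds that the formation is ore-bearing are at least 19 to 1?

Prior odds = 0.001/0.999 = 1/999.
Combined Bayes factor of the evidence already in hand = 5 × 15 = 75.
Odds after that evidence = (1/999) × 75 = 25/333.
Target odds = 19.
Need 2.2ⁿ ≥ 19 ÷ (25/333) = 253.08.
2.2⁷ = 19487171/78125 falls short of 253.08 but 2.2⁸ = 214358881/390625 reaches it, so n = 8.

8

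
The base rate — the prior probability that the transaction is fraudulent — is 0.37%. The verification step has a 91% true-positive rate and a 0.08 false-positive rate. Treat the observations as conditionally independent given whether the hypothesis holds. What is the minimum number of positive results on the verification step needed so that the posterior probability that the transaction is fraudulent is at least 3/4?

Prior odds: 0.0037 ÷ 0.9963 = 37/9963.
Likelihood ratio of a positive result = 0.91/0.08 = 11.375.
Target odds: 0.75 ÷ 0.25 = 3.
Require 11.375ⁿ ≥ 3 ÷ (37/9963) = 29889/37.
11.375² = 129.390625 falls short of 29889/37 but 11.375³ = 753571/512 reaches it, so n = 3.

3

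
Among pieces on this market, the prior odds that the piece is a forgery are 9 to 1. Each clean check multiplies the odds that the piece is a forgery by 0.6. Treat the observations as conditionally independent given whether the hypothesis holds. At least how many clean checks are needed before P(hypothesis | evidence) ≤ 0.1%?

Prior odds = 9.
Likelihood ratio per clean check = 0.6.
Target posterior odds = 0.001/0.999 = 1/999.
Require 0.6ⁿ ≤ 1/999 ÷ 9 = 1/8991.
0.6¹⁷ ≈0.000169267 is still above 1/8991 but 0.6¹⁸ ≈0.00010156 is at or below it, so n = 18.

18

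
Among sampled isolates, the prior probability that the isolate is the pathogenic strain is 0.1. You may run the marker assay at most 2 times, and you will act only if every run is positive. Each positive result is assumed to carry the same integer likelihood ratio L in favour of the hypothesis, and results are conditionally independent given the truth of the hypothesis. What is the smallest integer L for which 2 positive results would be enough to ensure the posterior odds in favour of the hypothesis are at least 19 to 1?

Prior odds = 0.1/0.9 = 1/9.
Target odds = 19.
Need L² ≥ 19 ÷ (1/9) = 171.
13² = 169 < 171 ≤ 196 = 14², so L = 14.

14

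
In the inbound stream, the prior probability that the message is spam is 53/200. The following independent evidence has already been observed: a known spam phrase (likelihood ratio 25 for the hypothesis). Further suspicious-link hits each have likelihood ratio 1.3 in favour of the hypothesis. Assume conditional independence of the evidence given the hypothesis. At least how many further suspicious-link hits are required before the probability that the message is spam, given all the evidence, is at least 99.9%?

18

Prior odds = 0.265/0.735 = 53/147.
Bayes factor of the evidence already in hand = 25.
Odds after that evidence = (53/147) × 25 = 1325/147.
Target odds = 0.999/0.001 = 999.
Need 1.3ⁿ ≥ 999 ÷ (1325/147) = 146853/1325.
1.3¹⁷ ≈86.5042 falls short of 146853/1325 but 1.3¹⁸ ≈112.455 reaches it, so n = 18.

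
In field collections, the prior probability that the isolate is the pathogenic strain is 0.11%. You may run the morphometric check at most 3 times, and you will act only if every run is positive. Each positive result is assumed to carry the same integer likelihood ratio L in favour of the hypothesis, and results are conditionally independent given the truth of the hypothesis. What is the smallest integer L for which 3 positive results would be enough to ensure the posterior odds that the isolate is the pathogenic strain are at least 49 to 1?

Prior odds = 0.0011/0.9989 = 11/9989.
Target odds = 49.
Need L³ ≥ 49 ÷ (11/9989) = 489461/11.
35³ = 42875 < 489461/11 ≤ 46656 = 36³, so L = 36.

36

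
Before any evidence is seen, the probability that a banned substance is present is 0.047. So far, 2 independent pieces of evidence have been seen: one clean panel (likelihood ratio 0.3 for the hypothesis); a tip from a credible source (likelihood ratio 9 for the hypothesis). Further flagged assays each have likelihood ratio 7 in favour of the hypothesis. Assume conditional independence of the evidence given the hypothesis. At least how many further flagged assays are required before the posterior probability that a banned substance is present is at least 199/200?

4

Prior odds = 0.047/0.953 = 47/953.
Combined Bayes factor of the evidence already in hand = 0.3 × 9 = 2.7.
Odds after that evidence = (47/953) × 2.7 = 1269/9530.
Target odds = 0.995/0.005 = 199.
Need 7ⁿ ≥ 199 ÷ (1269/9530) = 1896470/1269.
7³ = 343 falls short of 1896470/1269 but 7⁴ = 2401 reaches it, so n = 4.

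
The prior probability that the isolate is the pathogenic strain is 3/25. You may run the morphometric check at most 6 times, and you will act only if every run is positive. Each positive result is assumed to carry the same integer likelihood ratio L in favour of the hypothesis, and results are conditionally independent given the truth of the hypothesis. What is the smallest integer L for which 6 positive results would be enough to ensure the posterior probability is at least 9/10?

Prior odds = 0.12/0.88 = 3/22.
Target odds = 0.9/0.1 = 9.
Need L⁶ ≥ 9 ÷ (3/22) = 66.
2⁶ = 64 < 66 ≤ 729 = 3⁶, so L = 3.

3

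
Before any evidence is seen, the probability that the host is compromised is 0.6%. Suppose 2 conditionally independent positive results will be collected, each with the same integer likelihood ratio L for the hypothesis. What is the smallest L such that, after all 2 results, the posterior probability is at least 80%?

26

Prior odds = 0.006/0.994 = 3/497.
Target odds = 0.8/0.2 = 4.
Need L² ≥ 4 ÷ (3/497) = 1988/3.
25² = 625 < 1988/3 ≤ 676 = 26², so L = 26.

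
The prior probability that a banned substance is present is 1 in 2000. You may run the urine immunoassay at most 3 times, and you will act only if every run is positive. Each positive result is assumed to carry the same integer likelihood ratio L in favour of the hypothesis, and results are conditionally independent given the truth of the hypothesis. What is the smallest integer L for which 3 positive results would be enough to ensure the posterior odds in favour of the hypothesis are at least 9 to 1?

27

Prior odds = 0.0005/0.9995 = 1/1999.
Target odds = 9.
Need L³ ≥ 9 ÷ (1/1999) = 17991.
26³ = 17576 < 17991 ≤ 19683 = 27³, so L = 27.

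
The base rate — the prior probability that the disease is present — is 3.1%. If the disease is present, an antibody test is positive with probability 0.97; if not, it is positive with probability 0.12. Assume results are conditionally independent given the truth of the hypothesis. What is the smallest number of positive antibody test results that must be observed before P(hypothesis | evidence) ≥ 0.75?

Prior odds = 0.031/0.969 = 31/969.
Likelihood ratio of a positive = 0.97/0.12 = 97/12.
Target odds: 0.75 ÷ 0.25 = 3.
Need (31/969) × (97/12)ⁿ ≥ 3, i.e. (97/12)ⁿ ≥ 2907/31.
(97/12)² = 9409/144 falls short of 2907/31 but (97/12)³ = 912673/1728 reaches it, so n = 3.

3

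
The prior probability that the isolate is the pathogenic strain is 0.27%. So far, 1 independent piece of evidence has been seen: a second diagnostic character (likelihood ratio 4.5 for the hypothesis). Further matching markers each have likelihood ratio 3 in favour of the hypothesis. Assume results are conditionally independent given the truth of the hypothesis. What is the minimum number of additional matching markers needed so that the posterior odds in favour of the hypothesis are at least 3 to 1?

Prior odds = 0.0027/0.9973 = 27/9973.
Bayes factor of the evidence already in hand = 4.5.
Odds after that evidence = (27/9973) × 4.5 = 243/19946.
Target odds = 3.
Need 3ⁿ ≥ 3 ÷ (243/19946) = 19946/81.
3⁵ = 243 falls short of 19946/81 but 3⁶ = 729 reaches it, so n = 6.

6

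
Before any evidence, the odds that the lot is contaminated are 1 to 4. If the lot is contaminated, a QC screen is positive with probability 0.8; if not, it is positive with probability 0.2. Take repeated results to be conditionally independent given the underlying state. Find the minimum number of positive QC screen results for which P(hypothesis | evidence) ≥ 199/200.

5

Prior odds = 0.25.
Likelihood ratio of a positive = 0.8/0.2 = 4.
Target odds: 0.995 ÷ 0.005 = 199.
Need 0.25 × 4ⁿ ≥ 199, i.e. 4ⁿ ≥ 796.
4⁴ = 256 falls short of 796 but 4⁵ = 1024 reaches it, so n = 5.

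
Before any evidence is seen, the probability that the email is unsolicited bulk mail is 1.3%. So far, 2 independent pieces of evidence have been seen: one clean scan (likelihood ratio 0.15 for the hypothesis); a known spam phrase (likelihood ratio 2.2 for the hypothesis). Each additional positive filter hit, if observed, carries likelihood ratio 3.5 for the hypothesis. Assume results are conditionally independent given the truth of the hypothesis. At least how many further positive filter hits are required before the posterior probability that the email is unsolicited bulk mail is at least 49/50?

Prior odds = 0.013/0.987 = 13/987.
Combined Bayes factor of the evidence already in hand = 0.15 × 2.2 = 0.33.
Odds after that evidence = (13/987) × 0.33 = 143/32900.
Target odds = 0.98/0.02 = 49.
Need 3.5ⁿ ≥ 49 ÷ (143/32900) = 1612100/143.
3.5⁷ = 823543/128 falls short of 1612100/143 but 3.5⁸ = 5764801/256 reaches it, so n = 8.

8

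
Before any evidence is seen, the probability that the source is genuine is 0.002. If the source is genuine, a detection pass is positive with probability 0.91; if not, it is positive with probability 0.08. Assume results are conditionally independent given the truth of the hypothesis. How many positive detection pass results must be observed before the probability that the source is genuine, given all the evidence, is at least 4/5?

4

Prior odds = 0.002/0.998 = 1/499.
Likelihood ratio of a positive = 0.91/0.08 = 11.375.
Target posterior odds = 0.8/0.2 = 4.
Need (1/499) × 11.375ⁿ ≥ 4, i.e. 11.375ⁿ ≥ 1996.
11.375³ = 753571/512 falls short of 1996 but 11.375⁴ = 68574961/4096 reaches it, so n = 4.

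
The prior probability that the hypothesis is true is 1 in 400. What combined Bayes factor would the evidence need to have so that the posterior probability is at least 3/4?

Prior odds = 0.0025/0.9975 = 1/399.
Target odds = 0.75/0.25 = 3.
Required Bayes factor = 3 ÷ (1/399) = 1197.

1197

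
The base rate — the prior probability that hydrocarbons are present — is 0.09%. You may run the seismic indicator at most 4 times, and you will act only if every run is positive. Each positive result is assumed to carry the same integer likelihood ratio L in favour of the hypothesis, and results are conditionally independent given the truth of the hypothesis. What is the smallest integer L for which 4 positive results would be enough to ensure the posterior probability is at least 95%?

13

Prior odds = 0.0009/0.9991 = 9/9991.
Target odds = 0.95/0.05 = 19.
Need L⁴ ≥ 19 ÷ (9/9991) = 189829/9.
12⁴ = 20736 < 189829/9 ≤ 28561 = 13⁴, so L = 13.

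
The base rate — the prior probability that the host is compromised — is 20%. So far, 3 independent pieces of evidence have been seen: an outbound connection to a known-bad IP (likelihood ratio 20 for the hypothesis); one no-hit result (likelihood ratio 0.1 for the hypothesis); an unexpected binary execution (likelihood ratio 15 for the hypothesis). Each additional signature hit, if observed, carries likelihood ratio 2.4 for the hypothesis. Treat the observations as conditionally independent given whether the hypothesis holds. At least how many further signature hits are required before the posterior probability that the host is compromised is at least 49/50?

3

Prior odds = 0.2/0.8 = 0.25.
Combined Bayes factor of the evidence already in hand = 20 × 0.1 × 15 = 30.
Odds after that evidence = 0.25 × 30 = 7.5.
Target odds = 0.98/0.02 = 49.
Need 2.4ⁿ ≥ 49 ÷ 7.5 = 98/15.
2.4² = 5.76 falls short of 98/15 but 2.4³ = 13.824 reaches it, so n = 3.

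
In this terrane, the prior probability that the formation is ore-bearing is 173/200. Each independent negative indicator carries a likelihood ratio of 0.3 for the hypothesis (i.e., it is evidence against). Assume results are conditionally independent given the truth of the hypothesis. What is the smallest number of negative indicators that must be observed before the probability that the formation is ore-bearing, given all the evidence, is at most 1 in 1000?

8

Prior odds: 0.865 ÷ 0.135 = 173/27.
Likelihood ratio per negative indicator = 0.3.
Target posterior odds = 0.001/0.999 = 1/999.
Need (173/27) × 0.3ⁿ ≤ 1/999, i.e. 0.3ⁿ ≤ 1/6401.
0.3⁷ = 2187/10000000 is still above 1/6401 but 0.3⁸ = 6561/100000000 is at or below it, so n = 8.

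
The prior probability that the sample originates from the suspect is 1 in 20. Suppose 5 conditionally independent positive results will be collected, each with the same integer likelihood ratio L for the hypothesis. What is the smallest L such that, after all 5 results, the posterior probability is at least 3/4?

Prior odds = 0.05/0.95 = 1/19.
Target odds = 0.75/0.25 = 3.
Need L⁵ ≥ 3 ÷ (1/19) = 57.
2⁵ = 32 < 57 ≤ 243 = 3⁵, so L = 3.

3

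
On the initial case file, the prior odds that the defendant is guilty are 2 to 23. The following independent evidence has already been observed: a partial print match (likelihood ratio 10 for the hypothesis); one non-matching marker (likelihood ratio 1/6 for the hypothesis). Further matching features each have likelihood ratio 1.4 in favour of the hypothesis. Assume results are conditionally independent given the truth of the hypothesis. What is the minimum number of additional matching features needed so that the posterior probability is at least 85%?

11

Prior odds = 2/23.
Combined Bayes factor of the evidence already in hand = 10 × (1/6) = 5/3.
Odds after that evidence = (2/23) × 5/3 = 10/69.
Target odds = 0.85/0.15 = 17/3.
Need 1.4ⁿ ≥ 17/3 ÷ (10/69) = 39.1.
1.4¹⁰ = 282475249/9765625 falls short of 39.1 but 1.4¹¹ ≈40.4957 reaches it, so n = 11.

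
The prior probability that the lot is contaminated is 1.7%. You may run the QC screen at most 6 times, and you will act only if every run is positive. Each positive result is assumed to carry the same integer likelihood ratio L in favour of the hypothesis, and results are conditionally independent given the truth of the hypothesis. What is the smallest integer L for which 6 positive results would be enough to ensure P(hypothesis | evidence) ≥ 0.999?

7

Prior odds = 0.017/0.983 = 17/983.
Target odds = 0.999/0.001 = 999.
Need L⁶ ≥ 999 ÷ (17/983) = 982017/17.
6⁶ = 46656 < 982017/17 ≤ 117649 = 7⁶, so L = 7.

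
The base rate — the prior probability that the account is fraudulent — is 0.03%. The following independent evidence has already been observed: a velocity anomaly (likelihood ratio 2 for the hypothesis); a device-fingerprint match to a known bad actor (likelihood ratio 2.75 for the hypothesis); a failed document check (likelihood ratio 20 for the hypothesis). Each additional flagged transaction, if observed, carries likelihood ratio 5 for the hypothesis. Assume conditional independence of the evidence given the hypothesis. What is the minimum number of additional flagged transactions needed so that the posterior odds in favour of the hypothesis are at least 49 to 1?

Prior odds = 0.0003/0.9997 = 3/9997.
Combined Bayes factor of the evidence already in hand = 2 × 2.75 × 20 = 110.
Odds after that evidence = (3/9997) × 110 = 330/9997.
Target odds = 49.
Need 5ⁿ ≥ 49 ÷ (330/9997) = 489853/330.
5⁴ = 625 falls short of 489853/330 but 5⁵ = 3125 reaches it, so n = 5.

5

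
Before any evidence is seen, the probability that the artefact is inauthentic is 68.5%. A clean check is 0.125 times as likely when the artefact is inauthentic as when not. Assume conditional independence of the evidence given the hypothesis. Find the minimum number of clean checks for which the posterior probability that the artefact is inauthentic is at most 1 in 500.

4

Prior odds: 0.685 ÷ 0.315 = 137/63.
Likelihood ratio per clean check = 0.125.
Target odds: 0.002 ÷ 0.998 = 1/499.
Require 0.125ⁿ ≤ 1/499 ÷ (137/63) = 63/68363.
0.125³ = 0.001953125 is still above 63/68363 but 0.125⁴ = 1/4096 is at or below it, so n = 4.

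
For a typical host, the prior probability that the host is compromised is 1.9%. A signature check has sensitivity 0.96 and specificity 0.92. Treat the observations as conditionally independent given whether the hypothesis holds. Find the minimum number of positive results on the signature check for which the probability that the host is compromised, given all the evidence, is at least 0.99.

4

Prior odds: 0.019 ÷ 0.981 = 19/981.
False-positive rate = 1 − 0.92 = 0.08; likelihood ratio of a positive = 0.96/0.08 = 12.
Target odds: 0.99 ÷ 0.01 = 99.
Require 12ⁿ ≥ 99 ÷ (19/981) = 97119/19.
12³ = 1728 falls short of 97119/19 but 12⁴ = 20736 reaches it, so n = 4.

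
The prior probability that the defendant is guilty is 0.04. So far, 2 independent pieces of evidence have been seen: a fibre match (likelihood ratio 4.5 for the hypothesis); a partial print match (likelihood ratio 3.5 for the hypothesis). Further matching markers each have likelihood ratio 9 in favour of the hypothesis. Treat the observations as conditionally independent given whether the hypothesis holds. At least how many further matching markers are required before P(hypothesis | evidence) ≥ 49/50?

Prior odds = 0.04/0.96 = 1/24.
Combined Bayes factor of the evidence already in hand = 4.5 × 3.5 = 15.75.
Odds after that evidence = (1/24) × 15.75 = 0.65625.
Target odds = 0.98/0.02 = 49.
Need 9ⁿ ≥ 49 ÷ 0.65625 = 224/3.
9¹ = 9 falls short of 224/3 but 9² = 81 reaches it, so n = 2.

2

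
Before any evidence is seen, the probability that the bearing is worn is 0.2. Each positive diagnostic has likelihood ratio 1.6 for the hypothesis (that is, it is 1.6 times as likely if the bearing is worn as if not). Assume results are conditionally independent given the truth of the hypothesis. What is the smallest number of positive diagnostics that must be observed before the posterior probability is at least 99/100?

13

Prior odds: 0.2 ÷ 0.8 = 0.25.
Likelihood ratio per positive diagnostic = 1.6.
Target odds: 0.99 ÷ 0.01 = 99.
Need 0.25 × 1.6ⁿ ≥ 99, i.e. 1.6ⁿ ≥ 396.
1.6¹² ≈281.475 falls short of 396 but 1.6¹³ ≈450.36 reaches it, so n = 13.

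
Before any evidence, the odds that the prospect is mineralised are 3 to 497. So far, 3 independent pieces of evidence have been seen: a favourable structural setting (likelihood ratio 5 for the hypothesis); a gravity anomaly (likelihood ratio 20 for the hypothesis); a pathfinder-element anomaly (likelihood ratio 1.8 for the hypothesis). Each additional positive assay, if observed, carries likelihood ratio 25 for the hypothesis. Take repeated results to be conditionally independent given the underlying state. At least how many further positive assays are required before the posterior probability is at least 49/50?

2

Prior odds = 3/497.
Combined Bayes factor of the evidence already in hand = 5 × 20 × 1.8 = 180.
Odds after that evidence = (3/497) × 180 = 540/497.
Target odds = 0.98/0.02 = 49.
Need 25ⁿ ≥ 49 ÷ (540/497) = 24353/540.
25¹ = 25 falls short of 24353/540 but 25² = 625 reaches it, so n = 2.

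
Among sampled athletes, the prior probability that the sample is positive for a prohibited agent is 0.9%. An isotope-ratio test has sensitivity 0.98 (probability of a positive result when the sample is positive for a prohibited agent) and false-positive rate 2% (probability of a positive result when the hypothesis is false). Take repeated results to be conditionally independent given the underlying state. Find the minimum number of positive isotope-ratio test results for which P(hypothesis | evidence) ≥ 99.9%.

Prior odds: 0.009 ÷ 0.991 = 9/991.
Likelihood ratio of a positive result = 0.98/0.02 = 49.
Target posterior odds = 0.999/0.001 = 999.
Need (9/991) × 49ⁿ ≥ 999, i.e. 49ⁿ ≥ 110001.
49² = 2401 falls short of 110001 but 49³ = 117649 reaches it, so n = 3.

3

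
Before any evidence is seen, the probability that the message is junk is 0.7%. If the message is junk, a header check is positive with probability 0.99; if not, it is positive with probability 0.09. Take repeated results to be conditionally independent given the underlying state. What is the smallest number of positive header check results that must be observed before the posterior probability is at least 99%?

Prior odds: 0.007 ÷ 0.993 = 7/993.
Likelihood ratio of a positive = 0.99/0.09 = 11.
Target odds: 0.99 ÷ 0.01 = 99.
Need (7/993) × 11ⁿ ≥ 99, i.e. 11ⁿ ≥ 98307/7.
11³ = 1331 falls short of 98307/7 but 11⁴ = 14641 reaches it, so n = 4.

4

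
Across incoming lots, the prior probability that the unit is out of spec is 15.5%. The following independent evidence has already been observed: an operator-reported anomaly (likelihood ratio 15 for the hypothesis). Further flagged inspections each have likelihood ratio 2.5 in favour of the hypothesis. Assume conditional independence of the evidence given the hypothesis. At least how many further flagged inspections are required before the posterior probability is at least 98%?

Prior odds = 0.155/0.845 = 31/169.
Bayes factor of the evidence already in hand = 15.
Odds after that evidence = (31/169) × 15 = 465/169.
Target odds = 0.98/0.02 = 49.
Need 2.5ⁿ ≥ 49 ÷ (465/169) = 8281/465.
2.5³ = 15.625 falls short of 8281/465 but 2.5⁴ = 39.0625 reaches it, so n = 4.

4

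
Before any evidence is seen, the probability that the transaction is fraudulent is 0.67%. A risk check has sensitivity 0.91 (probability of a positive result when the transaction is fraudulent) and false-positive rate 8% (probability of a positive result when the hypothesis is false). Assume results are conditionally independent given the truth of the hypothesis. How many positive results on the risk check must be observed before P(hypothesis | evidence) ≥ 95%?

Prior odds = 0.0067/0.9933 = 67/9933.
Likelihood ratio of a positive result = 0.91/0.08 = 11.375.
Target posterior odds = 0.95/0.05 = 19.
Need (67/9933) × 11.375ⁿ ≥ 19, i.e. 11.375ⁿ ≥ 188727/67.
11.375³ = 753571/512 falls short of 188727/67 but 11.375⁴ = 68574961/4096 reaches it, so n = 4.

4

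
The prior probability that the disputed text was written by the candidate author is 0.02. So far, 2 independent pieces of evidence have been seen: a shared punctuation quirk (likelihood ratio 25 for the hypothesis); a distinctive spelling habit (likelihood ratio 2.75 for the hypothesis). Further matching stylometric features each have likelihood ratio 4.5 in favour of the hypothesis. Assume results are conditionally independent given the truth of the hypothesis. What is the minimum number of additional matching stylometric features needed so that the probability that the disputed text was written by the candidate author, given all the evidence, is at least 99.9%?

5

Prior odds = 0.02/0.98 = 1/49.
Combined Bayes factor of the evidence already in hand = 25 × 2.75 = 68.75.
Odds after that evidence = (1/49) × 68.75 = 275/196.
Target odds = 0.999/0.001 = 999.
Need 4.5ⁿ ≥ 999 ÷ (275/196) = 195804/275.
4.5⁴ = 410.0625 falls short of 195804/275 but 4.5⁵ = 1845.28125 reaches it, so n = 5.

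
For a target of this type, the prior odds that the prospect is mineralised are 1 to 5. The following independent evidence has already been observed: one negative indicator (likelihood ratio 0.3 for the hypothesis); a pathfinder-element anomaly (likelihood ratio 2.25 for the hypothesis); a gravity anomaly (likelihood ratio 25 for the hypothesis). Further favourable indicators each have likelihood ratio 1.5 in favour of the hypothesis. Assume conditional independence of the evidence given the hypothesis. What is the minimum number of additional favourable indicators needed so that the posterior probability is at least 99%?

9

Prior odds = 0.2.
Combined Bayes factor of the evidence already in hand = 0.3 × 2.25 × 25 = 16.875.
Odds after that evidence = 0.2 × 16.875 = 3.375.
Target odds = 0.99/0.01 = 99.
Need 1.5ⁿ ≥ 99 ÷ 3.375 = 88/3.
1.5⁸ = 25.62890625 falls short of 88/3 but 1.5⁹ = 19683/512 reaches it, so n = 9.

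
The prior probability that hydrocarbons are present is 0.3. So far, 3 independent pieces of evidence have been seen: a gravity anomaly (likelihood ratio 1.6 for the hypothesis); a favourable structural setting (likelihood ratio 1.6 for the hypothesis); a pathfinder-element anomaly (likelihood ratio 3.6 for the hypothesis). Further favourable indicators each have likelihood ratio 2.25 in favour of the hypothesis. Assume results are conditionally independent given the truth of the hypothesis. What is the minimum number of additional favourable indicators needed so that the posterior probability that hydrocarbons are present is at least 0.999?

7

Prior odds = 0.3/0.7 = 3/7.
Combined Bayes factor of the evidence already in hand = 1.6 × 1.6 × 3.6 = 9.216.
Odds after that evidence = (3/7) × 9.216 = 3456/875.
Target odds = 0.999/0.001 = 999.
Need 2.25ⁿ ≥ 999 ÷ (3456/875) = 252.9296875.
2.25⁶ = 531441/4096 falls short of 252.9296875 but 2.25⁷ = 4782969/16384 reaches it, so n = 7.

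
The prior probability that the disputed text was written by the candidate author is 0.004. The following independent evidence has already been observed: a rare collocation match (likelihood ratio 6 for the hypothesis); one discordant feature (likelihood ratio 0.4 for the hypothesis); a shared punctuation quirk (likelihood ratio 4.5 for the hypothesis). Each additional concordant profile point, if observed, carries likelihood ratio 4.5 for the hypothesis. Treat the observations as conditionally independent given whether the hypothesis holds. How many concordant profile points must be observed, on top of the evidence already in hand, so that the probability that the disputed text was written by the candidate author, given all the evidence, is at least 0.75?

Prior odds = 0.004/0.996 = 1/249.
Combined Bayes factor of the evidence already in hand = 6 × 0.4 × 4.5 = 10.8.
Odds after that evidence = (1/249) × 10.8 = 18/415.
Target odds = 0.75/0.25 = 3.
Need 4.5ⁿ ≥ 3 ÷ (18/415) = 415/6.
4.5² = 20.25 falls short of 415/6 but 4.5³ = 91.125 reaches it, so n = 3.

3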